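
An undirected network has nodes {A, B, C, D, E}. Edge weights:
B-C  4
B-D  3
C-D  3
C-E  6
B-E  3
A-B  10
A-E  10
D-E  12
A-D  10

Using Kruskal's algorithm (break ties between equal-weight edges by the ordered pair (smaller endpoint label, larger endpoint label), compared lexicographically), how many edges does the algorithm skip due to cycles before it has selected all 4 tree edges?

2

Kruskal's algorithm — process edges by increasing weight (ties by edge label):
B-D (3): add. Components now {A} {B,D} {C} {E}
B-E (3): add. Components now {A} {B,D,E} {C}
C-D (3): add. Components now {A} {B,C,D,E}
B-C (4): skip — B and C already connected.
C-E (6): skip — C and E already connected.
A-B (10): add. Components now {A,B,C,D,E}
Edges rejected before the tree was complete: 2.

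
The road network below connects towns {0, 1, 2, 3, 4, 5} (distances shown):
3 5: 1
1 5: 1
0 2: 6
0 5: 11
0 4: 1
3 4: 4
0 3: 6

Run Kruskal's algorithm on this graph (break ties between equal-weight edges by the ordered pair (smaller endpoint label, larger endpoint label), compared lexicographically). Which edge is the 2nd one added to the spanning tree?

Sort edges by weight, then run Kruskal:
0 4 (1): add. Components now {0,4} {1} {2} {3} {5}
1 5 (1): add. Components now {0,4} {1,5} {2} {3}
3 5 (1): add. Components now {0,4} {1,3,5} {2}
3 4 (4): add. Components now {0,1,3,4,5} {2}
0 2 (6): add. Components now {0,1,2,3,4,5}
The 2nd edge added is 1 5.

1-5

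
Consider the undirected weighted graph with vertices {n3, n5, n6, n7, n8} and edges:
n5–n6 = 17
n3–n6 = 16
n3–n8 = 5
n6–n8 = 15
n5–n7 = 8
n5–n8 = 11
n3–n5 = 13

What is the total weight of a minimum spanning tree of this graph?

39

Grow the tree from n3 using Prim:
Step 1: cheapest edge leaving the tree is n3–n8 (5); add n8.
Step 2: cheapest edge leaving the tree is n5–n8 (11); add n5.
Step 3: cheapest edge leaving the tree is n5–n7 (8); add n7.
Step 4: cheapest edge leaving the tree is n6–n8 (15); add n6.
MST edges: n3–n8, n5–n8, n5–n7, n6–n8; total weight 5+11+8+15 = 39.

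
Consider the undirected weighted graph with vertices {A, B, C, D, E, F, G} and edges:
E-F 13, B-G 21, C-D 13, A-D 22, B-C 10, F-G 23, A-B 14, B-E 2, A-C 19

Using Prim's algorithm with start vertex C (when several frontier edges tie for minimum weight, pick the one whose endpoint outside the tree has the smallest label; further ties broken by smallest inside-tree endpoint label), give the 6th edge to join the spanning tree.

B-G

Grow the tree from C using Prim:
Step 1: frontier [B-C 10, C-D 13, A-C 19] → take B-C (10); add B.
Step 2: frontier [B-E 2, A-B 14, B-G 21, C-D 13, A-C 19] → take B-E (2); add E.
Step 3: frontier [A-B 14, B-G 21, C-D 13, A-C 19, E-F 13] → take C-D (13); add D.
Step 4: frontier [A-B 14, B-G 21, A-C 19, A-D 22, E-F 13] → take E-F (13); add F.
Step 5: frontier [A-B 14, B-G 21, A-C 19, A-D 22, F-G 23] → take A-B (14); add A.
Step 6: frontier [B-G 21, F-G 23] → take B-G (21); add G.
The 6th edge added is B-G.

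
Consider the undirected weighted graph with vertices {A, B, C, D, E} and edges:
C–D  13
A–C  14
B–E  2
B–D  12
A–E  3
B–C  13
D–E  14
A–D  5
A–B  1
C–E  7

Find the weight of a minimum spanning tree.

Grow the tree from A using Prim:
Step 1: cheapest edge leaving the tree is A–B (1); add B.
Step 2: cheapest edge leaving the tree is B–E (2); add E.
Step 3: cheapest edge leaving the tree is A–D (5); add D.
Step 4: cheapest edge leaving the tree is C–E (7); add C.
MST edges: A–B, B–E, A–D, C–E; total weight 1+2+5+7 = 15.

15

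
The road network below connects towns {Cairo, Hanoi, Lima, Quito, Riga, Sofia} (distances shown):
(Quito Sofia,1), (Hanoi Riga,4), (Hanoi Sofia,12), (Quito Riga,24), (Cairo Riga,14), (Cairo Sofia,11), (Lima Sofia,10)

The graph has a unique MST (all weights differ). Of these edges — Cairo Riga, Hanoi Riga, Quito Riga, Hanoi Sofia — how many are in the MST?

Sort edges by weight, then run Kruskal:
Quito Sofia (1): add. Components now {Quito,Sofia} {Lima} {Hanoi} {Cairo} {Riga}
Hanoi Riga (4): add. Components now {Quito,Sofia} {Lima} {Hanoi,Riga} {Cairo}
Lima Sofia (10): add. Components now {Lima,Quito,Sofia} {Hanoi,Riga} {Cairo}
Cairo Sofia (11): add. Components now {Cairo,Lima,Quito,Sofia} {Hanoi,Riga}
Hanoi Sofia (12): add. Components now {Cairo,Hanoi,Lima,Quito,Riga,Sofia}
MST edge set: {Quito Sofia, Hanoi Riga, Lima Sofia, Cairo Sofia, Hanoi Sofia}.
Of the listed edges, {Hanoi Riga, Hanoi Sofia} are in the MST → 2.

2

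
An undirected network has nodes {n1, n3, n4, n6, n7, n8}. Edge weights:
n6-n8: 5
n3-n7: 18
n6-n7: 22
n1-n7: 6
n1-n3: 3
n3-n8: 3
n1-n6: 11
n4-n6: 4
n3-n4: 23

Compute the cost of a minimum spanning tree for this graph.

Sort edges by weight, then run Kruskal:
n1-n3 (3): add — endpoints in different components.
n3-n8 (3): add — endpoints in different components.
n4-n6 (4): add — endpoints in different components.
n6-n8 (5): add — endpoints in different components.
n1-n7 (6): add — endpoints in different components.
MST edges: n1-n3, n3-n8, n4-n6, n6-n8, n1-n7; total weight 3+3+4+5+6 = 21.

21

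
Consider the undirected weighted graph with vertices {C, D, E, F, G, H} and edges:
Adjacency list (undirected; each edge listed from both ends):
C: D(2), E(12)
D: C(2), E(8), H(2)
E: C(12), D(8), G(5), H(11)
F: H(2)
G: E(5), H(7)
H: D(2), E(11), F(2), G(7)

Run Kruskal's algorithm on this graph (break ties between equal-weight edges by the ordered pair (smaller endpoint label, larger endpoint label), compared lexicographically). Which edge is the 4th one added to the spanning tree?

E-G

Kruskal's algorithm — process edges by increasing weight (ties by edge label):
C D (2): add — endpoints in different components.
D H (2): add — endpoints in different components.
F H (2): add — endpoints in different components.
E G (5): add — endpoints in different components.
G H (7): add — endpoints in different components.
The 4th edge added is E G.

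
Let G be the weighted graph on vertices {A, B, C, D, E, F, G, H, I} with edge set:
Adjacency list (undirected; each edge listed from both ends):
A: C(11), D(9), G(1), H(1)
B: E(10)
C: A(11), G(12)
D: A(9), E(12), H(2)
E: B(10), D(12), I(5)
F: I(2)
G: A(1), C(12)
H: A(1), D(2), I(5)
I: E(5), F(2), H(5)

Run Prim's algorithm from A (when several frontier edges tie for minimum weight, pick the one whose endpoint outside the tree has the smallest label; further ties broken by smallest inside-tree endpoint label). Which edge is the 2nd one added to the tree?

Prim's algorithm from A:
Step 1: cheapest edge leaving the tree is A—G (1); add G.
Step 2: cheapest edge leaving the tree is A—H (1); add H.
Step 3: cheapest edge leaving the tree is D—H (2); add D.
Step 4: cheapest edge leaving the tree is H—I (5); add I.
Step 5: cheapest edge leaving the tree is F—I (2); add F.
Step 6: cheapest edge leaving the tree is E—I (5); add E.
Step 7: cheapest edge leaving the tree is B—E (10); add B.
Step 8: cheapest edge leaving the tree is A—C (11); add C.
The 2nd edge added is A—H.

A-H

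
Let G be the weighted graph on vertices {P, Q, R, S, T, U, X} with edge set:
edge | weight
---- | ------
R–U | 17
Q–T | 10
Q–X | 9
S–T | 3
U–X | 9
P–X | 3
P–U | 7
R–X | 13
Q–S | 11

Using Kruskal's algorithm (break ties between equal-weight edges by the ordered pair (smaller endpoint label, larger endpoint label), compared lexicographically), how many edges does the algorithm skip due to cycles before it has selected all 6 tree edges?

2

Sort edges by weight, then run Kruskal:
P–X (3): add — endpoints in different components.
S–T (3): add — endpoints in different components.
P–U (7): add — endpoints in different components.
Q–X (9): add — endpoints in different components.
U–X (9): skip — U and X already connected.
Q–T (10): add — endpoints in different components.
Q–S (11): skip — S and Q already connected.
R–X (13): add — endpoints in different components.
Edges rejected before the tree was complete: 2.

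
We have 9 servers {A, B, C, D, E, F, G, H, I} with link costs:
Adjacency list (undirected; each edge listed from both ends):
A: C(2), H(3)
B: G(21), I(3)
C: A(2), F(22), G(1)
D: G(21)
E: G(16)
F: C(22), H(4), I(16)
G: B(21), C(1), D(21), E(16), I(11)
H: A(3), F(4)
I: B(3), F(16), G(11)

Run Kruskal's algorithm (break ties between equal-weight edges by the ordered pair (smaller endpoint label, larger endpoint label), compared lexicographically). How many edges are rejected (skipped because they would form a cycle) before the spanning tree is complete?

Kruskal: consider edges lightest-first.
C-G (1): add — endpoints in different components.
A-C (2): add — endpoints in different components.
A-H (3): add — endpoints in different components.
B-I (3): add — endpoints in different components.
F-H (4): add — endpoints in different components.
G-I (11): add — endpoints in different components.
E-G (16): add — endpoints in different components.
F-I (16): skip — F and I already connected.
B-G (21): skip — B and G already connected.
D-G (21): add — endpoints in different components.
Edges rejected before the tree was complete: 2.

2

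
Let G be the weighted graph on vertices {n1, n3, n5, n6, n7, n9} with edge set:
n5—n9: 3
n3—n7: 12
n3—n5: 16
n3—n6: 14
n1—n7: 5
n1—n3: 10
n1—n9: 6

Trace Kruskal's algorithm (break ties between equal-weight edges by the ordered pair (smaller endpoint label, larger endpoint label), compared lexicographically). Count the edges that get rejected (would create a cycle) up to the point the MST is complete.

Sort edges by weight, then run Kruskal:
n5—n9 (3): add — endpoints in different components.
n1—n7 (5): add — endpoints in different components.
n1—n9 (6): add — endpoints in different components.
n1—n3 (10): add — endpoints in different components.
n3—n7 (12): skip — n3 and n7 already connected.
n3—n6 (14): add — endpoints in different components.
Edges rejected before the tree was complete: 1.

1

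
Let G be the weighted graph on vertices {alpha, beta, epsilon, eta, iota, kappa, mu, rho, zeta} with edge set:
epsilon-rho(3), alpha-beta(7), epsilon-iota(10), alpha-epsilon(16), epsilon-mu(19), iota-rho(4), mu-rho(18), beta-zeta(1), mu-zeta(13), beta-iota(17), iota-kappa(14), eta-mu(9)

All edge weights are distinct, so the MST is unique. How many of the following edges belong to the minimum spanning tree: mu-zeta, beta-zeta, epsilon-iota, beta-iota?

Kruskal's algorithm — process edges by increasing weight (ties by edge label):
beta-zeta (1): add — endpoints in different components.
epsilon-rho (3): add — endpoints in different components.
iota-rho (4): add — endpoints in different components.
alpha-beta (7): add — endpoints in different components.
eta-mu (9): add — endpoints in different components.
epsilon-iota (10): skip — iota and epsilon already connected.
mu-zeta (13): add — endpoints in different components.
iota-kappa (14): add — endpoints in different components.
alpha-epsilon (16): add — endpoints in different components.
MST edge set: {beta-zeta, epsilon-rho, iota-rho, alpha-beta, eta-mu, mu-zeta, iota-kappa, alpha-epsilon}.
Of the listed edges, {mu-zeta, beta-zeta} are in the MST → 2.

2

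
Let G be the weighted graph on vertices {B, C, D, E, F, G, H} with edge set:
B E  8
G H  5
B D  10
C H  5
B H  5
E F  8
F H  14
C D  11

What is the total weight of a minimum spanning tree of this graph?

41

Grow the tree from G using Prim:
Step 1: cheapest edge leaving the tree is G H (5); add H.
Step 2: cheapest edge leaving the tree is B H (5); add B.
Step 3: cheapest edge leaving the tree is C H (5); add C.
Step 4: cheapest edge leaving the tree is B E (8); add E.
Step 5: cheapest edge leaving the tree is E F (8); add F.
Step 6: cheapest edge leaving the tree is B D (10); add D.
MST edges: G H, B H, C H, B E, E F, B D; total weight 5+5+5+8+8+10 = 41.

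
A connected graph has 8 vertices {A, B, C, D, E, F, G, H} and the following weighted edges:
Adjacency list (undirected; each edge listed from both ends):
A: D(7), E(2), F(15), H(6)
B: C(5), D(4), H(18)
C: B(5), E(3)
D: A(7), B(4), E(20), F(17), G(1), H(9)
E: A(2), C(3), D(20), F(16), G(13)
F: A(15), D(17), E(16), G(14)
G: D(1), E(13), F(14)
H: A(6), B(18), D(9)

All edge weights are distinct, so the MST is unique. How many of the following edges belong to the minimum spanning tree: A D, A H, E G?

Kruskal: consider edges lightest-first.
D G (1): add — endpoints in different components.
A E (2): add — endpoints in different components.
C E (3): add — endpoints in different components.
B D (4): add — endpoints in different components.
B C (5): add — endpoints in different components.
A H (6): add — endpoints in different components.
A D (7): skip — A and D already connected.
D H (9): skip — D and H already connected.
E G (13): skip — E and G already connected.
F G (14): add — endpoints in different components.
MST edge set: {D G, A E, C E, B D, B C, A H, F G}.
Of the listed edges, {A H} are in the MST → 1.

1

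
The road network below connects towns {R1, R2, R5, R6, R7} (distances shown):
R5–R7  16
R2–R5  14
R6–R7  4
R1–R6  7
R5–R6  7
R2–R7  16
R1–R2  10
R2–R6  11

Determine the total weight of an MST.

28

Sort edges by weight, then run Kruskal:
R6–R7 (4): add. Components now {R6,R7} {R2} {R1} {R5}
R1–R6 (7): add. Components now {R1,R6,R7} {R2} {R5}
R5–R6 (7): add. Components now {R1,R5,R6,R7} {R2}
R1–R2 (10): add. Components now {R1,R2,R5,R6,R7}
MST edges: R6–R7, R1–R6, R5–R6, R1–R2; total weight 4+7+7+10 = 28.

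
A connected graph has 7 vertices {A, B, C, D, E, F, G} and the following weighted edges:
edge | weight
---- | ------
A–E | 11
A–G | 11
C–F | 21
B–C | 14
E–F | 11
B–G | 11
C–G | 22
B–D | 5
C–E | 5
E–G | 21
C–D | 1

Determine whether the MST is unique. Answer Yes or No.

Kruskal: consider edges lightest-first.
C–D (1): add — endpoints in different components.
B–D (5): add — endpoints in different components.
C–E (5): add — endpoints in different components.
A–E (11): add — endpoints in different components.
A–G (11): add — endpoints in different components.
B–G (11): skip — B and G already connected.
E–F (11): add — endpoints in different components.
Non-tree edge B–G has weight 11, equal to the heaviest edge on its tree cycle — swapping gives another MST of the same weight. Not unique.

No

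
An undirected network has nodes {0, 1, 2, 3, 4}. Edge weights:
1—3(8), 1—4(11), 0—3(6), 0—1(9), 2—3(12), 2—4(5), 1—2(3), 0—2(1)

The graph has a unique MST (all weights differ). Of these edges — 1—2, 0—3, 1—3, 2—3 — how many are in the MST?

2

Kruskal's algorithm — process edges by increasing weight (ties by edge label):
0—2 (1): add. Components now {0,2} {1} {3} {4}
1—2 (3): add. Components now {0,1,2} {3} {4}
2—4 (5): add. Components now {0,1,2,4} {3}
0—3 (6): add. Components now {0,1,2,3,4}
MST edge set: {0—2, 1—2, 2—4, 0—3}.
Of the listed edges, {1—2, 0—3} are in the MST → 2.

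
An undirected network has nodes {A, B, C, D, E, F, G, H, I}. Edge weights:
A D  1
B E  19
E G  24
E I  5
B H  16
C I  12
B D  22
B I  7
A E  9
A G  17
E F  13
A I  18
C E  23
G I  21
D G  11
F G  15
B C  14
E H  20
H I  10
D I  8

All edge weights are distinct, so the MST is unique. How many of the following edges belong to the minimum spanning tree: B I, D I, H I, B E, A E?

3

Sort edges by weight, then run Kruskal:
A D (1): add — endpoints in different components.
E I (5): add — endpoints in different components.
B I (7): add — endpoints in different components.
D I (8): add — endpoints in different components.
A E (9): skip — A and E already connected.
H I (10): add — endpoints in different components.
D G (11): add — endpoints in different components.
C I (12): add — endpoints in different components.
E F (13): add — endpoints in different components.
MST edge set: {A D, E I, B I, D I, H I, D G, C I, E F}.
Of the listed edges, {B I, D I, H I} are in the MST → 3.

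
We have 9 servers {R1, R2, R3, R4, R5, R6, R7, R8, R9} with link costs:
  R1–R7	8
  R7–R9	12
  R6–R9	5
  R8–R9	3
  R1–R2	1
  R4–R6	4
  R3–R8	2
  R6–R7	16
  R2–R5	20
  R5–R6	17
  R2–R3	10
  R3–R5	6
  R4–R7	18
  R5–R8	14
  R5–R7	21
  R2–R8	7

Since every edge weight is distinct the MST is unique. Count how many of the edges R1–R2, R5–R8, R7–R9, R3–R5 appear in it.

2

Kruskal's algorithm — process edges by increasing weight (ties by edge label):
R1–R2 (1): add — endpoints in different components.
R3–R8 (2): add — endpoints in different components.
R8–R9 (3): add — endpoints in different components.
R4–R6 (4): add — endpoints in different components.
R6–R9 (5): add — endpoints in different components.
R3–R5 (6): add — endpoints in different components.
R2–R8 (7): add — endpoints in different components.
R1–R7 (8): add — endpoints in different components.
MST edge set: {R1–R2, R3–R8, R8–R9, R4–R6, R6–R9, R3–R5, R2–R8, R1–R7}.
Of the listed edges, {R1–R2, R3–R5} are in the MST → 2.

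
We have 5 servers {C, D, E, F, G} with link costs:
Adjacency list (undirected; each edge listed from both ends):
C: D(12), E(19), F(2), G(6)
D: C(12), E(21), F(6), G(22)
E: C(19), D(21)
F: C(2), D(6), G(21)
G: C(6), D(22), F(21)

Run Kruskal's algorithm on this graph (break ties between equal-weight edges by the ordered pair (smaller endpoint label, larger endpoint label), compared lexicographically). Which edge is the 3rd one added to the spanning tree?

Sort edges by weight, then run Kruskal:
C F (2): add — endpoints in different components.
C G (6): add — endpoints in different components.
D F (6): add — endpoints in different components.
C D (12): skip — C and D already connected.
C E (19): add — endpoints in different components.
The 3rd edge added is D F.

D-F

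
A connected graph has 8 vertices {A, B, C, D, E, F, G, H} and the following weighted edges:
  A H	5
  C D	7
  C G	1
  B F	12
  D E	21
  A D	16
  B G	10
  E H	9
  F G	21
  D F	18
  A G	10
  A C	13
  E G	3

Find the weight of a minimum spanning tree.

47

Kruskal's algorithm — process edges by increasing weight (ties by edge label):
C G (1): add — endpoints in different components.
E G (3): add — endpoints in different components.
A H (5): add — endpoints in different components.
C D (7): add — endpoints in different components.
E H (9): add — endpoints in different components.
A G (10): skip — A and G already connected.
B G (10): add — endpoints in different components.
B F (12): add — endpoints in different components.
MST edges: C G, E G, A H, C D, E H, B G, B F; total weight 1+3+5+7+9+10+12 = 47.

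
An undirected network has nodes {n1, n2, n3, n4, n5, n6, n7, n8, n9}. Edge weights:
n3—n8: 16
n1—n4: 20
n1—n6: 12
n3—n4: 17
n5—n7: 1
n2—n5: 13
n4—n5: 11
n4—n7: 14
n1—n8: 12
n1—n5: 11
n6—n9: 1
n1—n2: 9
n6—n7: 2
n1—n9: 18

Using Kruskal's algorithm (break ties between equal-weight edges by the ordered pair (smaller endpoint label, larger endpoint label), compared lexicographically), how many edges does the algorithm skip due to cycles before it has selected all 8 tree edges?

Kruskal: consider edges lightest-first.
n5—n7 (1): add — endpoints in different components.
n6—n9 (1): add — endpoints in different components.
n6—n7 (2): add — endpoints in different components.
n1—n2 (9): add — endpoints in different components.
n1—n5 (11): add — endpoints in different components.
n4—n5 (11): add — endpoints in different components.
n1—n6 (12): skip — n1 and n6 already connected.
n1—n8 (12): add — endpoints in different components.
n2—n5 (13): skip — n5 and n2 already connected.
n4—n7 (14): skip — n7 and n4 already connected.
n3—n8 (16): add — endpoints in different components.
Edges rejected before the tree was complete: 3.

3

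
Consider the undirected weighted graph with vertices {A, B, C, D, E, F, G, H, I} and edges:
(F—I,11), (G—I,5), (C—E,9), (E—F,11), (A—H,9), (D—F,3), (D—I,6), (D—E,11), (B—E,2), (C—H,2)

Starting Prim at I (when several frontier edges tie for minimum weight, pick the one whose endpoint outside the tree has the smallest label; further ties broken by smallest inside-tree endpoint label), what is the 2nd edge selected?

D-I

Prim's algorithm from I:
Step 1: cheapest edge leaving the tree is G—I (5); add G.
Step 2: cheapest edge leaving the tree is D—I (6); add D.
Step 3: cheapest edge leaving the tree is D—F (3); add F.
Step 4: cheapest edge leaving the tree is D—E (11); add E.
Step 5: cheapest edge leaving the tree is B—E (2); add B.
Step 6: cheapest edge leaving the tree is C—E (9); add C.
Step 7: cheapest edge leaving the tree is C—H (2); add H.
Step 8: cheapest edge leaving the tree is A—H (9); add A.
The 2nd edge added is D—I.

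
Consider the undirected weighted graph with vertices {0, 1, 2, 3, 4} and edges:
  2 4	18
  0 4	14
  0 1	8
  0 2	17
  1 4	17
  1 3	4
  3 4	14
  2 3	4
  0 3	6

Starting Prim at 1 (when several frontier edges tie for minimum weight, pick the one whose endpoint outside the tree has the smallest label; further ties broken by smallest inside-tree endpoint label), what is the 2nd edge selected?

2-3

Grow the tree from 1 using Prim:
Step 1: frontier [1 3 4, 0 1 8, 1 4 17] → take 1 3 (4); add 3.
Step 2: frontier [0 1 8, 1 4 17, 2 3 4, 0 3 6, 3 4 14] → take 2 3 (4); add 2.
Step 3: frontier [0 1 8, 1 4 17, 0 2 17, 2 4 18, 0 3 6, 3 4 14] → take 0 3 (6); add 0.
Step 4: frontier [0 4 14, 1 4 17, 2 4 18, 3 4 14] → take 0 4 (14); add 4.
The 2nd edge added is 2 3.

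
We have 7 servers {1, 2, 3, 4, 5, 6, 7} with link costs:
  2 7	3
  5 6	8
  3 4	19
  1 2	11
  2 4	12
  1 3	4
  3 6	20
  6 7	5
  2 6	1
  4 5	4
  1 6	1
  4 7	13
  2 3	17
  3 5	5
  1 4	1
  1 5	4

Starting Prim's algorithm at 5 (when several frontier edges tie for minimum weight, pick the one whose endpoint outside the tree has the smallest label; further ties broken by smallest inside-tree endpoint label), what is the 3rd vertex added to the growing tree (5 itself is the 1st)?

Grow the tree from 5 using Prim:
Step 1: cheapest edge leaving the tree is 1 5 (4); add 1.
Step 2: cheapest edge leaving the tree is 1 4 (1); add 4.
Step 3: cheapest edge leaving the tree is 1 6 (1); add 6.
Step 4: cheapest edge leaving the tree is 2 6 (1); add 2.
Step 5: cheapest edge leaving the tree is 2 7 (3); add 7.
Step 6: cheapest edge leaving the tree is 1 3 (4); add 3.
Vertex order: 5, 1, 4, 6, 2, 7, 3. The 3rd vertex is 4.

4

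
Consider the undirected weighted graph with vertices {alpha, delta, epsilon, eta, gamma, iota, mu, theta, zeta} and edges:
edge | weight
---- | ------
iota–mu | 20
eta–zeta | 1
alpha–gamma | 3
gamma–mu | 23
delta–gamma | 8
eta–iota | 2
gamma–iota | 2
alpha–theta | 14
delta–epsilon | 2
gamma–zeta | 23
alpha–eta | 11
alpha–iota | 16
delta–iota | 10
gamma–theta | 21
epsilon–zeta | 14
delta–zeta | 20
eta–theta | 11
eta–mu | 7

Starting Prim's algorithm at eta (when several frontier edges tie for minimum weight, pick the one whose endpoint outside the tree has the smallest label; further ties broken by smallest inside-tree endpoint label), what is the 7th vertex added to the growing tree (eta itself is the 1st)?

Grow the tree from eta using Prim:
Step 1: cheapest edge leaving the tree is eta–zeta (1); add zeta.
Step 2: cheapest edge leaving the tree is eta–iota (2); add iota.
Step 3: cheapest edge leaving the tree is gamma–iota (2); add gamma.
Step 4: cheapest edge leaving the tree is alpha–gamma (3); add alpha.
Step 5: cheapest edge leaving the tree is eta–mu (7); add mu.
Step 6: cheapest edge leaving the tree is delta–gamma (8); add delta.
Step 7: cheapest edge leaving the tree is delta–epsilon (2); add epsilon.
Step 8: cheapest edge leaving the tree is eta–theta (11); add theta.
Vertex order: eta, zeta, iota, gamma, alpha, mu, delta, epsilon, theta. The 7th vertex is delta.

delta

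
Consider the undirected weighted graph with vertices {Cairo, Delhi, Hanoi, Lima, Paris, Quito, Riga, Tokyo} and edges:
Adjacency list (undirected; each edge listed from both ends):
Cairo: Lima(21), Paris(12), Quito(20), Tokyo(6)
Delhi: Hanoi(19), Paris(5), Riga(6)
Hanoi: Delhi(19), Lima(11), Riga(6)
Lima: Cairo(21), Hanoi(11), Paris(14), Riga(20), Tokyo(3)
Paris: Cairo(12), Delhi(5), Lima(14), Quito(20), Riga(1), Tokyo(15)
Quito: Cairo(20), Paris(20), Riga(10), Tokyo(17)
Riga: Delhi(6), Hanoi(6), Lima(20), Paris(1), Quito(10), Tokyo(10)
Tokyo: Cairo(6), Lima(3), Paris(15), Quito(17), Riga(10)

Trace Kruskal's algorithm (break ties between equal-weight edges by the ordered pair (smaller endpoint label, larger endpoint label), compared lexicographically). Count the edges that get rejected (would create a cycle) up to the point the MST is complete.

Kruskal: consider edges lightest-first.
Paris—Riga (1): add — endpoints in different components.
Lima—Tokyo (3): add — endpoints in different components.
Delhi—Paris (5): add — endpoints in different components.
Cairo—Tokyo (6): add — endpoints in different components.
Delhi—Riga (6): skip — Riga and Delhi already connected.
Hanoi—Riga (6): add — endpoints in different components.
Quito—Riga (10): add — endpoints in different components.
Riga—Tokyo (10): add — endpoints in different components.
Edges rejected before the tree was complete: 1.

1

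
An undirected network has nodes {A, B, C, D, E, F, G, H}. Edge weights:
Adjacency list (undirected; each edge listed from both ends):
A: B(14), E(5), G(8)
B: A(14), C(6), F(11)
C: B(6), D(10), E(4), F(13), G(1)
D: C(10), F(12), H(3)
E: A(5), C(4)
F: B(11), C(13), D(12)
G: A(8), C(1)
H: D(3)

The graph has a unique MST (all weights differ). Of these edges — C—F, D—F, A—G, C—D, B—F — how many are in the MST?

Kruskal's algorithm — process edges by increasing weight (ties by edge label):
C—G (1): add — endpoints in different components.
D—H (3): add — endpoints in different components.
C—E (4): add — endpoints in different components.
A—E (5): add — endpoints in different components.
B—C (6): add — endpoints in different components.
A—G (8): skip — A and G already connected.
C—D (10): add — endpoints in different components.
B—F (11): add — endpoints in different components.
MST edge set: {C—G, D—H, C—E, A—E, B—C, C—D, B—F}.
Of the listed edges, {C—D, B—F} are in the MST → 2.

2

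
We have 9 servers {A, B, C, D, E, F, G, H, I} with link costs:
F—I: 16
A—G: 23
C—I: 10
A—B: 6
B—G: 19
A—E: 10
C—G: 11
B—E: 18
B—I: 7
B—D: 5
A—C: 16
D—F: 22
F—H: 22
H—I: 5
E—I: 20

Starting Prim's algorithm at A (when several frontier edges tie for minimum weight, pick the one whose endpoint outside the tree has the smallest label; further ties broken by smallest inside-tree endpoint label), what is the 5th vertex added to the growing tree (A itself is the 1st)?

Prim, starting at A.
Step 1: cheapest edge leaving the tree is A—B (6); add B.
Step 2: cheapest edge leaving the tree is B—D (5); add D.
Step 3: cheapest edge leaving the tree is B—I (7); add I.
Step 4: cheapest edge leaving the tree is H—I (5); add H.
Step 5: cheapest edge leaving the tree is C—I (10); add C.
Step 6: cheapest edge leaving the tree is A—E (10); add E.
Step 7: cheapest edge leaving the tree is C—G (11); add G.
Step 8: cheapest edge leaving the tree is F—I (16); add F.
Vertex order: A, B, D, I, H, C, E, G, F. The 5th vertex is H.

H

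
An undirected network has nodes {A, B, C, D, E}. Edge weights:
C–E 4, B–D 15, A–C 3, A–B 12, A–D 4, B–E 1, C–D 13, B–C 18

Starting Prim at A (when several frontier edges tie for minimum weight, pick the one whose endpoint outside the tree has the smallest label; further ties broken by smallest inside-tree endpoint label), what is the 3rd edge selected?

Prim, starting at A.
Step 1: frontier [A–C 3, A–D 4, A–B 12] → take A–C (3); add C.
Step 2: frontier [A–D 4, A–B 12, C–E 4, C–D 13, B–C 18] → take A–D (4); add D.
Step 3: frontier [A–B 12, C–E 4, B–C 18, B–D 15] → take C–E (4); add E.
Step 4: frontier [A–B 12, B–C 18, B–D 15, B–E 1] → take B–E (1); add B.
The 3rd edge added is C–E.

C-E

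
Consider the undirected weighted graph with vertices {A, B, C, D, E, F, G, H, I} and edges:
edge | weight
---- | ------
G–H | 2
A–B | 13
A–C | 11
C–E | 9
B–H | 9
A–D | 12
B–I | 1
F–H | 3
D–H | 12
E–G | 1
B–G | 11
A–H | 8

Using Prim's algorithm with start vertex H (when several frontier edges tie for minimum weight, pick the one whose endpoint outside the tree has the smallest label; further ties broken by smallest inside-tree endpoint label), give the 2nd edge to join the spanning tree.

E-G

Prim, starting at H.
Step 1: cheapest edge leaving the tree is G–H (2); add G.
Step 2: cheapest edge leaving the tree is E–G (1); add E.
Step 3: cheapest edge leaving the tree is F–H (3); add F.
Step 4: cheapest edge leaving the tree is A–H (8); add A.
Step 5: cheapest edge leaving the tree is B–H (9); add B.
Step 6: cheapest edge leaving the tree is B–I (1); add I.
Step 7: cheapest edge leaving the tree is C–E (9); add C.
Step 8: cheapest edge leaving the tree is A–D (12); add D.
The 2nd edge added is E–G.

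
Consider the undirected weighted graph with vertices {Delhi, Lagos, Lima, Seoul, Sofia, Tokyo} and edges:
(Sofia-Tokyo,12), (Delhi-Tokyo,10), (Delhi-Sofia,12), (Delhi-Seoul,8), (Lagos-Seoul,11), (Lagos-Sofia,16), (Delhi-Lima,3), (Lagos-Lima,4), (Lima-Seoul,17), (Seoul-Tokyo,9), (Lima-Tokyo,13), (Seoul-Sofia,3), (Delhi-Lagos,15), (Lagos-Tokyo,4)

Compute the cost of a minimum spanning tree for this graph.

22

Prim, starting at Lagos.
Step 1: frontier [Lagos-Lima 4, Lagos-Tokyo 4, Lagos-Seoul 11, Delhi-Lagos 15, Lagos-Sofia 16] → take Lagos-Lima (4); add Lima.
Step 2: frontier [Lagos-Tokyo 4, Lagos-Seoul 11, Delhi-Lagos 15, Lagos-Sofia 16, Delhi-Lima 3, Lima-Tokyo 13, Lima-Seoul 17] → take Delhi-Lima (3); add Delhi.
Step 3: frontier [Delhi-Seoul 8, Delhi-Tokyo 10, Delhi-Sofia 12, Lagos-Tokyo 4, Lagos-Seoul 11, Lagos-Sofia 16, Lima-Tokyo 13, Lima-Seoul 17] → take Lagos-Tokyo (4); add Tokyo.
Step 4: frontier [Delhi-Seoul 8, Delhi-Sofia 12, Lagos-Seoul 11, Lagos-Sofia 16, Lima-Seoul 17, Seoul-Tokyo 9, Sofia-Tokyo 12] → take Delhi-Seoul (8); add Seoul.
Step 5: frontier [Delhi-Sofia 12, Lagos-Sofia 16, Seoul-Sofia 3, Sofia-Tokyo 12] → take Seoul-Sofia (3); add Sofia.
MST edges: Lagos-Lima, Delhi-Lima, Lagos-Tokyo, Delhi-Seoul, Seoul-Sofia; total weight 4+3+4+8+3 = 22.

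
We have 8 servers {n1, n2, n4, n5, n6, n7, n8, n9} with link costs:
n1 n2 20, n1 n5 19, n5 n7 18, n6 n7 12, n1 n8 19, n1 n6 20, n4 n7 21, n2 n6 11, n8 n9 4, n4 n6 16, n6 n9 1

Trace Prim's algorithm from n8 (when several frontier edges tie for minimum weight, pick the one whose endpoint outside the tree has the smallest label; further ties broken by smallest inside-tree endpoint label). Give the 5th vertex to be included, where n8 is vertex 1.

Prim, starting at n8.
Step 1: frontier [n8 n9 4, n1 n8 19] → take n8 n9 (4); add n9.
Step 2: frontier [n1 n8 19, n6 n9 1] → take n6 n9 (1); add n6.
Step 3: frontier [n2 n6 11, n6 n7 12, n4 n6 16, n1 n6 20, n1 n8 19] → take n2 n6 (11); add n2.
Step 4: frontier [n1 n2 20, n6 n7 12, n4 n6 16, n1 n6 20, n1 n8 19] → take n6 n7 (12); add n7.
Step 5: frontier [n1 n2 20, n4 n6 16, n1 n6 20, n5 n7 18, n4 n7 21, n1 n8 19] → take n4 n6 (16); add n4.
Step 6: frontier [n1 n2 20, n1 n6 20, n5 n7 18, n1 n8 19] → take n5 n7 (18); add n5.
Step 7: frontier [n1 n2 20, n1 n5 19, n1 n6 20, n1 n8 19] → take n1 n5 (19); add n1.
Vertex order: n8, n9, n6, n2, n7, n4, n5, n1. The 5th vertex is n7.

n7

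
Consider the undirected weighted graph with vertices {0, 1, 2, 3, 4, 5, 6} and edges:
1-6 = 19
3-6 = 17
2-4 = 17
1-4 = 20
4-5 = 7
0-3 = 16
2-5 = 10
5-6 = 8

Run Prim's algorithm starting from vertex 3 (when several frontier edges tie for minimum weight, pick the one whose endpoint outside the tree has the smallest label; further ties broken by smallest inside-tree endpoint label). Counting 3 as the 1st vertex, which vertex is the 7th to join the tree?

1

Prim, starting at 3.
Step 1: cheapest edge leaving the tree is 0-3 (16); add 0.
Step 2: cheapest edge leaving the tree is 3-6 (17); add 6.
Step 3: cheapest edge leaving the tree is 5-6 (8); add 5.
Step 4: cheapest edge leaving the tree is 4-5 (7); add 4.
Step 5: cheapest edge leaving the tree is 2-5 (10); add 2.
Step 6: cheapest edge leaving the tree is 1-6 (19); add 1.
Vertex order: 3, 0, 6, 5, 4, 2, 1. The 7th vertex is 1.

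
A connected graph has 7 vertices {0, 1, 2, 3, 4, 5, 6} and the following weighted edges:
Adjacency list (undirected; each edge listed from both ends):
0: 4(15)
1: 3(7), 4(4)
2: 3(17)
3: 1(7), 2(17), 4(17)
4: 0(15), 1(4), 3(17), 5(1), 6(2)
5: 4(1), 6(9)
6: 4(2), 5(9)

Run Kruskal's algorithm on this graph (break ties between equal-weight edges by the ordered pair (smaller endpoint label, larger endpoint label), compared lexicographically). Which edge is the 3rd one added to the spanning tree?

1-4

Kruskal's algorithm — process edges by increasing weight (ties by edge label):
4—5 (1): add — endpoints in different components.
4—6 (2): add — endpoints in different components.
1—4 (4): add — endpoints in different components.
1—3 (7): add — endpoints in different components.
5—6 (9): skip — 5 and 6 already connected.
0—4 (15): add — endpoints in different components.
2—3 (17): add — endpoints in different components.
The 3rd edge added is 1—4.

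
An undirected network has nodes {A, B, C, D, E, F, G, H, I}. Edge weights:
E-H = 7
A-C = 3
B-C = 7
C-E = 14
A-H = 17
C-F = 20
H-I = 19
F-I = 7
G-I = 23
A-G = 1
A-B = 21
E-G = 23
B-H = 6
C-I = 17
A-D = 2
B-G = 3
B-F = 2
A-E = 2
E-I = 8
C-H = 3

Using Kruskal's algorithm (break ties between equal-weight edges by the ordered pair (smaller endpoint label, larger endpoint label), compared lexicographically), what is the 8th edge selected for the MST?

Sort edges by weight, then run Kruskal:
A-G (1): add — endpoints in different components.
A-D (2): add — endpoints in different components.
A-E (2): add — endpoints in different components.
B-F (2): add — endpoints in different components.
A-C (3): add — endpoints in different components.
B-G (3): add — endpoints in different components.
C-H (3): add — endpoints in different components.
B-H (6): skip — B and H already connected.
B-C (7): skip — B and C already connected.
E-H (7): skip — E and H already connected.
F-I (7): add — endpoints in different components.
The 8th edge added is F-I.

F-I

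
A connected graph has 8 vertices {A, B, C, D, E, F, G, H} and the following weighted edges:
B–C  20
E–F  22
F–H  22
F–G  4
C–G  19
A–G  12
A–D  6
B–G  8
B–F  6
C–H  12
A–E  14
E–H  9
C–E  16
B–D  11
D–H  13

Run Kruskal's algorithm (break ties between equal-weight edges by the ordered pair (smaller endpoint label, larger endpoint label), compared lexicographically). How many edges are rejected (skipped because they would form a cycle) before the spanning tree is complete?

Kruskal: consider edges lightest-first.
F–G (4): add — endpoints in different components.
A–D (6): add — endpoints in different components.
B–F (6): add — endpoints in different components.
B–G (8): skip — B and G already connected.
E–H (9): add — endpoints in different components.
B–D (11): add — endpoints in different components.
A–G (12): skip — A and G already connected.
C–H (12): add — endpoints in different components.
D–H (13): add — endpoints in different components.
Edges rejected before the tree was complete: 2.

2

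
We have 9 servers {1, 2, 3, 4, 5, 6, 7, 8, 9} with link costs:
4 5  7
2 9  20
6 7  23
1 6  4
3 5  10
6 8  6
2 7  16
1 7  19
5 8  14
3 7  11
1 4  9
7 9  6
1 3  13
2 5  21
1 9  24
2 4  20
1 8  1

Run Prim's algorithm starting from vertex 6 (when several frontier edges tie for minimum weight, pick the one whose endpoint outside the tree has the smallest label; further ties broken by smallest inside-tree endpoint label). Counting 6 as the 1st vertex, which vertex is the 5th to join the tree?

Grow the tree from 6 using Prim:
Step 1: cheapest edge leaving the tree is 1 6 (4); add 1.
Step 2: cheapest edge leaving the tree is 1 8 (1); add 8.
Step 3: cheapest edge leaving the tree is 1 4 (9); add 4.
Step 4: cheapest edge leaving the tree is 4 5 (7); add 5.
Step 5: cheapest edge leaving the tree is 3 5 (10); add 3.
Step 6: cheapest edge leaving the tree is 3 7 (11); add 7.
Step 7: cheapest edge leaving the tree is 7 9 (6); add 9.
Step 8: cheapest edge leaving the tree is 2 7 (16); add 2.
Vertex order: 6, 1, 8, 4, 5, 3, 7, 9, 2. The 5th vertex is 5.

5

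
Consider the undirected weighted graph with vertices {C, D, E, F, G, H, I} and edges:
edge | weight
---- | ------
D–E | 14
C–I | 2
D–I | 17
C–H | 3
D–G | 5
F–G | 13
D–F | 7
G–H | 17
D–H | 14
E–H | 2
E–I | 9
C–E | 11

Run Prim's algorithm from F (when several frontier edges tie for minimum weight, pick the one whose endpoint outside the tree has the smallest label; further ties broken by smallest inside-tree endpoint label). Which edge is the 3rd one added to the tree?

D-E

Grow the tree from F using Prim:
Step 1: frontier [D–F 7, F–G 13] → take D–F (7); add D.
Step 2: frontier [D–G 5, D–E 14, D–H 14, D–I 17, F–G 13] → take D–G (5); add G.
Step 3: frontier [D–E 14, D–H 14, D–I 17, G–H 17] → take D–E (14); add E.
Step 4: frontier [D–H 14, D–I 17, E–H 2, E–I 9, C–E 11, G–H 17] → take E–H (2); add H.
Step 5: frontier [D–I 17, E–I 9, C–E 11, C–H 3] → take C–H (3); add C.
Step 6: frontier [C–I 2, D–I 17, E–I 9] → take C–I (2); add I.
The 3rd edge added is D–E.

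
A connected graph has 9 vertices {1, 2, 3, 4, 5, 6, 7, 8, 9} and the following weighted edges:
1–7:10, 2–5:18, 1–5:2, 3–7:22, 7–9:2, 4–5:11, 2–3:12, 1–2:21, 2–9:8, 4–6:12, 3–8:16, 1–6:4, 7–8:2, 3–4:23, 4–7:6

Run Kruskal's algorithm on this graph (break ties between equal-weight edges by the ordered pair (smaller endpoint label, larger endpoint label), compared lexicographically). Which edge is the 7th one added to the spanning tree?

1-7

Sort edges by weight, then run Kruskal:
1–5 (2): add — endpoints in different components.
7–8 (2): add — endpoints in different components.
7–9 (2): add — endpoints in different components.
1–6 (4): add — endpoints in different components.
4–7 (6): add — endpoints in different components.
2–9 (8): add — endpoints in different components.
1–7 (10): add — endpoints in different components.
4–5 (11): skip — 4 and 5 already connected.
2–3 (12): add — endpoints in different components.
The 7th edge added is 1–7.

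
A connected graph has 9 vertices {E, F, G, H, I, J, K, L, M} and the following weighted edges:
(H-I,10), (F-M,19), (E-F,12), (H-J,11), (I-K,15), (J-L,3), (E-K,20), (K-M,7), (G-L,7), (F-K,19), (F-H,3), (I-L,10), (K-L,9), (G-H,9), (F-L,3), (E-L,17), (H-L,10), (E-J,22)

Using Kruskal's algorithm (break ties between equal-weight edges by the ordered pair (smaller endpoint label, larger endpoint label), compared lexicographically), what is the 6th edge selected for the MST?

K-L

Kruskal's algorithm — process edges by increasing weight (ties by edge label):
F-H (3): add — endpoints in different components.
F-L (3): add — endpoints in different components.
J-L (3): add — endpoints in different components.
G-L (7): add — endpoints in different components.
K-M (7): add — endpoints in different components.
G-H (9): skip — G and H already connected.
K-L (9): add — endpoints in different components.
H-I (10): add — endpoints in different components.
H-L (10): skip — H and L already connected.
I-L (10): skip — I and L already connected.
H-J (11): skip — H and J already connected.
E-F (12): add — endpoints in different components.
The 6th edge added is K-L.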